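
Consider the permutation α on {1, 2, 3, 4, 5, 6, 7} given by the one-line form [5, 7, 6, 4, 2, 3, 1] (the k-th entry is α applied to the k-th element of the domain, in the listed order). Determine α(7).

1

7 is element number 7 of the domain, and entry number 7 of the one-line form is 1, so α(7) = 1.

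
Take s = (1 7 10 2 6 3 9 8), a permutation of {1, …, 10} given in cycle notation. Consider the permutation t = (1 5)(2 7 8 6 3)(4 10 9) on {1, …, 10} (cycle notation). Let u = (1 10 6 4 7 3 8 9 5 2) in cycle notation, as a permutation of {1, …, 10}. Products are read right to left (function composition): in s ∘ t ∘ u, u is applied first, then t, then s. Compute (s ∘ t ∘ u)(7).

Apply the permutations in order: u(7) = 3, then t(3) = 2, then s(2) = 6. So (s ∘ t ∘ u)(7) = 6.

6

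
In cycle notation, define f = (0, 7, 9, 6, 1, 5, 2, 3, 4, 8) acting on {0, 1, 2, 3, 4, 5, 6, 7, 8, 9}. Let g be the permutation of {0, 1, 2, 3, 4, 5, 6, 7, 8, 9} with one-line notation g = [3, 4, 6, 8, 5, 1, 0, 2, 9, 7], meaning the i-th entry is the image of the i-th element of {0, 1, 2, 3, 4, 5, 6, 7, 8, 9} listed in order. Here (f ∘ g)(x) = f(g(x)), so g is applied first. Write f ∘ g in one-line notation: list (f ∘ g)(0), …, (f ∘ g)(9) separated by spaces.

4 8 1 0 2 5 7 3 6 9

For each element, apply g then f: 0 → 3 → 4; 1 → 4 → 8; 2 → 6 → 1; 3 → 8 → 0; 4 → 5 → 2; 5 → 1 → 5; 6 → 0 → 7; 7 → 2 → 3; 8 → 9 → 6; 9 → 7 → 9.
So f ∘ g in one-line form is 4 8 1 0 2 5 7 3 6 9.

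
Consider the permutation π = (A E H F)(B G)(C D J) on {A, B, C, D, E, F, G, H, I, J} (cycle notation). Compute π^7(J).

J lies in the 3-cycle (C D J).
Powers repeat with period 3 on this cycle, and 7 mod 3 = 1, so π^7(J) = π^1(J).
Stepping 1 place around the cycle: J → C.

C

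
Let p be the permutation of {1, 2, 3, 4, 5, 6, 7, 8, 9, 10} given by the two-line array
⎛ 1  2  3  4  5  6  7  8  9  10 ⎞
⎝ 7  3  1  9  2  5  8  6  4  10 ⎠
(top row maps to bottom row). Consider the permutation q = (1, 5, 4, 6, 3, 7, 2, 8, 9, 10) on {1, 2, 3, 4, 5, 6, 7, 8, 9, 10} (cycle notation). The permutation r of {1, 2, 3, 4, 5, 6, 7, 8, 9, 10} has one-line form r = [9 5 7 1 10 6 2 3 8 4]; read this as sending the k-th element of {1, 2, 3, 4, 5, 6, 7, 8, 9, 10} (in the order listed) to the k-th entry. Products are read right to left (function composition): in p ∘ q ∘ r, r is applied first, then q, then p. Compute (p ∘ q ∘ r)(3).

Apply the permutations in order: r(3) = 7, then q(7) = 2, then p(2) = 3. So (p ∘ q ∘ r)(3) = 3.

3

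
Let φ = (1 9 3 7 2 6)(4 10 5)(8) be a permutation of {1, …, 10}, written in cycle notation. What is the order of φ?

6

The cycle type of φ is (6, 3, 1).
The order is lcm(6, 3) = 6.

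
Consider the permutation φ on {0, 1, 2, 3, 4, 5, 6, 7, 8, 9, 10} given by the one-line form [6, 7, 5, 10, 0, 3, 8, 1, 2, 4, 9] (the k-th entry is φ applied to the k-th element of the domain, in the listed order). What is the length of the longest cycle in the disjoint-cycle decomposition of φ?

9

Decomposing into disjoint cycles gives (0 6 8 2 5 3 10 9 4)(1 7); the longest has length 9.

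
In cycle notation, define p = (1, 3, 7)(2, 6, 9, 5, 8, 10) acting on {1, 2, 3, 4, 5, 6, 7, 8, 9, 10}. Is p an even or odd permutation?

The cycle lengths are 6, 3, 1.
A cycle is odd iff its length is even; p has 1 even-length cycle, so sgn(p) = (−1)^1 and p is odd.

odd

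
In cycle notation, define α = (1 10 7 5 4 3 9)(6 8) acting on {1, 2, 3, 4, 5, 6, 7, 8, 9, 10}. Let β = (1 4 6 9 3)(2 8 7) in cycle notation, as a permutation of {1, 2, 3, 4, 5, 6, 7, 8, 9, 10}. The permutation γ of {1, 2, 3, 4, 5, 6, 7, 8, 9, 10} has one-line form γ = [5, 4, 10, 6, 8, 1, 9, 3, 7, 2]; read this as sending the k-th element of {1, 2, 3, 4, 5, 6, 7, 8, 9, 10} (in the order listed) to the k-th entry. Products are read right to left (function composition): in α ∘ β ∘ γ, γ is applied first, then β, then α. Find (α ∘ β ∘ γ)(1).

Chase 1: γ(1) = 5; β(5) = 5; α(5) = 4. Hence (α ∘ β ∘ γ)(1) = 4.

4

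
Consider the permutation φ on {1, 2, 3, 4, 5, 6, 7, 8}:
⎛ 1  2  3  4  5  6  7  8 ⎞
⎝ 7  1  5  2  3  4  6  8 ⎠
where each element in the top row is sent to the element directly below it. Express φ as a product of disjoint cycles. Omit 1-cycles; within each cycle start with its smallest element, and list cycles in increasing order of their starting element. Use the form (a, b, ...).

(1, 7, 6, 4, 2)(3, 5)

Start at 1 and follow images: 1 → 7 → 6 → 4 → 2 → 1, giving the cycle (1, 7, 6, 4, 2).
Continuing from each remaining unvisited element yields (1, 7, 6, 4, 2)(3, 5).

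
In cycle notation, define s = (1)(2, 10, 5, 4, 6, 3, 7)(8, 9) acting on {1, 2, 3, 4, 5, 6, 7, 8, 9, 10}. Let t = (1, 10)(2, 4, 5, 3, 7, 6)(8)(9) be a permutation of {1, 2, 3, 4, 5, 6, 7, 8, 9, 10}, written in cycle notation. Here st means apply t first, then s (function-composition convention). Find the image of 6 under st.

t(6) = 2, then s(2) = 10; composing gives (st)(6) = 10.

10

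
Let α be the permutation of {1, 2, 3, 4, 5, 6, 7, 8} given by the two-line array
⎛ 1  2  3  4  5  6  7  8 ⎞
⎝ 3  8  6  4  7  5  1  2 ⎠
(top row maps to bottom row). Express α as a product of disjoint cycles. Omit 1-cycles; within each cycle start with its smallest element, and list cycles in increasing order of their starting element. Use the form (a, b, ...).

(1, 3, 6, 5, 7)(2, 8)

From 1: 1 → 3 → 6 → 5 → 7 → 1, closing the cycle (1, 3, 6, 5, 7).
Repeating from the next unused element and collecting all non-trivial cycles gives (1, 3, 6, 5, 7)(2, 8).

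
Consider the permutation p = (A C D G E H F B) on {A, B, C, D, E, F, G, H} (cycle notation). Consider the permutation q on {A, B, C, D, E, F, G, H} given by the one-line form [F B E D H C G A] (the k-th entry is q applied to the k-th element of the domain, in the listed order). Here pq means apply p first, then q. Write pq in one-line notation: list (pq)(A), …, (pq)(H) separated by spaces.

(pq)(x) = q(p(x)). Computing each image: q(p(A)) = q(C) = E, q(p(B)) = q(A) = F, q(p(C)) = q(D) = D, q(p(D)) = q(G) = G, q(p(E)) = q(H) = A, q(p(F)) = q(B) = B, q(p(G)) = q(E) = H, q(p(H)) = q(F) = C.
Hence pq = [E F D G A B H C].

E F D G A B H C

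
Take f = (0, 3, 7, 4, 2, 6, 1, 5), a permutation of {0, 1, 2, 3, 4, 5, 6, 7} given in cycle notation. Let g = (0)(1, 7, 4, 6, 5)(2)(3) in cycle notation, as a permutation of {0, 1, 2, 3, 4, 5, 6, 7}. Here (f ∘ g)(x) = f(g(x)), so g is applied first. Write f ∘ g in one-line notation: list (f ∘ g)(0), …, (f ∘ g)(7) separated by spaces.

3 4 6 7 1 5 0 2

For each element, apply g then f: 0 → 0 → 3; 1 → 7 → 4; 2 → 2 → 6; 3 → 3 → 7; 4 → 6 → 1; 5 → 1 → 5; 6 → 5 → 0; 7 → 4 → 2.
Collecting the images, f ∘ g = [3 4 6 7 1 5 0 2].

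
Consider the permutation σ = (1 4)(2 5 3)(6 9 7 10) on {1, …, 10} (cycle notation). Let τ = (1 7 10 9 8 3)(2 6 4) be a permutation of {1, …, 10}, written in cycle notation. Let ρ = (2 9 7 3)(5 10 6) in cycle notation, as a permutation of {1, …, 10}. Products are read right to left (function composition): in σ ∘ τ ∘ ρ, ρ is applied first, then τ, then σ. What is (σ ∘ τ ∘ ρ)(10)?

1

Chase 10: ρ(10) = 6; τ(6) = 4; σ(4) = 1. Hence (σ ∘ τ ∘ ρ)(10) = 1.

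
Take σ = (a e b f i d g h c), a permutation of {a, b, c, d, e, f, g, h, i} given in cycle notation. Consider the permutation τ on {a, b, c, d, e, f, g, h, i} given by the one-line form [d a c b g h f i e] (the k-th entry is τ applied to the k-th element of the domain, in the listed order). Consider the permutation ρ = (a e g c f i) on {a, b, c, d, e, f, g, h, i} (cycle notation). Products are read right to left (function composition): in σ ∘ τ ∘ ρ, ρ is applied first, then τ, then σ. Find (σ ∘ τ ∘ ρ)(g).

Chase g: ρ(g) = c; τ(c) = c; σ(c) = a. Hence (σ ∘ τ ∘ ρ)(g) = a.

a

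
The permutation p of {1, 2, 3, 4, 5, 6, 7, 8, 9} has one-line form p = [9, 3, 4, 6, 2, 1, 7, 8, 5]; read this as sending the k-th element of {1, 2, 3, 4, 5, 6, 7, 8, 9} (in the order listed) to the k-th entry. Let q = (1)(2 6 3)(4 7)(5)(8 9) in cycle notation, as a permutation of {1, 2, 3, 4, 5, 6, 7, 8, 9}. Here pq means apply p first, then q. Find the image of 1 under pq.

8

p(1) = 9, then q(9) = 8; composing gives (pq)(1) = 8.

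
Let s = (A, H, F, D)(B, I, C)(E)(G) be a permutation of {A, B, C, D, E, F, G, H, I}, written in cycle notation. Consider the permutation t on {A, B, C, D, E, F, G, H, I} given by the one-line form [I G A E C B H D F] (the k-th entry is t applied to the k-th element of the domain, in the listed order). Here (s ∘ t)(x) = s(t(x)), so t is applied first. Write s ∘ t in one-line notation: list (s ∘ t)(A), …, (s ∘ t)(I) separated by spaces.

(s ∘ t)(x) = s(t(x)). Computing each image: s(t(A)) = s(I) = C, s(t(B)) = s(G) = G, s(t(C)) = s(A) = H, s(t(D)) = s(E) = E, s(t(E)) = s(C) = B, s(t(F)) = s(B) = I, s(t(G)) = s(H) = F, s(t(H)) = s(D) = A, s(t(I)) = s(F) = D.
Hence s ∘ t = [C G H E B I F A D].

C G H E B I F A D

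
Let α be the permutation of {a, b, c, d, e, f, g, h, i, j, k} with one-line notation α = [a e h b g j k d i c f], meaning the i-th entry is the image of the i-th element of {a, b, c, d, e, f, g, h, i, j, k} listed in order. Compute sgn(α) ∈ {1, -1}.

1

In disjoint-cycle form the cycle lengths are 9, 1, 1.
A cycle is odd iff its length is even; α has 0 even-length cycles, so sgn(α) = (−1)^0 and α is even.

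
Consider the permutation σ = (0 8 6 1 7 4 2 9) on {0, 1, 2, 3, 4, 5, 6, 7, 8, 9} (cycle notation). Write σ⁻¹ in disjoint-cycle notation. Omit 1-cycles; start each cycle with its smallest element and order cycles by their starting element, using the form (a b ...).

If σ sends a → b within a cycle, σ⁻¹ sends b → a; equivalently, reverse each cycle.
Reversing each cycle of σ and rotating so the smallest element leads gives (0 9 2 4 7 1 6 8).

(0 9 2 4 7 1 6 8)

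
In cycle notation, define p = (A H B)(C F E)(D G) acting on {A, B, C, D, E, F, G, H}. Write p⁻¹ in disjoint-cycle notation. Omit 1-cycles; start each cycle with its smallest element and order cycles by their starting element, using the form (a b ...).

(A B H)(C E F)(D G)

If p sends a → b within a cycle, p⁻¹ sends b → a; equivalently, reverse each cycle.
After reversing and putting each cycle's least element first, p⁻¹ = (A B H)(C E F)(D G).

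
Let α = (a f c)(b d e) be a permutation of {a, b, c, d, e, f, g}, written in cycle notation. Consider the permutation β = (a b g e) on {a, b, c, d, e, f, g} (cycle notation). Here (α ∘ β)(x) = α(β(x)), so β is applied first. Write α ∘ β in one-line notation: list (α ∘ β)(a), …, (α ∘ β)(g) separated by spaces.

For each element, apply β then α: a → b → d; b → g → g; c → c → a; d → d → e; e → a → f; f → f → c; g → e → b.
Collecting the images, α ∘ β = [d g a e f c b].

d g a e f c b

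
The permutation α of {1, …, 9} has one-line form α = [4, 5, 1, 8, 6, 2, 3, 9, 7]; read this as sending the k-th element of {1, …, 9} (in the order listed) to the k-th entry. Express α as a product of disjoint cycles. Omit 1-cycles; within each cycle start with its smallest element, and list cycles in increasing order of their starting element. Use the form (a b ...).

Iterating α from 1 gives 1 → 4 → 8 → 9 → 7 → 3 → 1; that is the 6-cycle (1 4 8 9 7 3).
Continuing from each remaining unvisited element yields (1 4 8 9 7 3)(2 5 6).

(1 4 8 9 7 3)(2 5 6)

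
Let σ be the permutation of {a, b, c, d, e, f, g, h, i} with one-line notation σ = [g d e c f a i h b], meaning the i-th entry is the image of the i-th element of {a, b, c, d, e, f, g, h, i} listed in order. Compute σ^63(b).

Tracing b → d → … returns to b after 8 steps, so b lies in an 8-cycle (a g i b d c e f).
Since the cycle has length 8, σ^63 acts on it the same as σ^7 (63 mod 8 = 7).
Stepping 7 places around the cycle: b → d → c → e → f → a → g → i.

i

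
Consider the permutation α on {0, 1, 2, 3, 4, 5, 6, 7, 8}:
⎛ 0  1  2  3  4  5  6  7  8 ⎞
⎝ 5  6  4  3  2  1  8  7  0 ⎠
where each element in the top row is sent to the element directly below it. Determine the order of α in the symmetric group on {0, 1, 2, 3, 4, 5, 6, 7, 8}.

10

Writing α as disjoint cycles, the cycle lengths are 5, 2, 1, 1.
Since disjoint cycles commute, ord(α) = lcm(5, 2) = 10.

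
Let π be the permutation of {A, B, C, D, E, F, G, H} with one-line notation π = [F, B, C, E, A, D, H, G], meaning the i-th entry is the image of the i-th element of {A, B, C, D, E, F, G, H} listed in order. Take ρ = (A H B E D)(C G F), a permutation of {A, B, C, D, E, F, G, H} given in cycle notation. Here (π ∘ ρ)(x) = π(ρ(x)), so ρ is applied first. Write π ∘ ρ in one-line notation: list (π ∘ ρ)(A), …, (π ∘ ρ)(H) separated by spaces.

G A H F E C D B

For each element, apply ρ then π: A → H → G; B → E → A; C → G → H; D → A → F; E → D → E; F → C → C; G → F → D; H → B → B.
So π ∘ ρ in one-line form is G A H F E C D B.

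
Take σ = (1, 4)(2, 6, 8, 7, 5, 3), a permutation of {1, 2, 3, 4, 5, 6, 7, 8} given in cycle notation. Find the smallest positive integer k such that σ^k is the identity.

The disjoint cycles have lengths 6, 2.
The order is lcm(6, 2) = 6.

6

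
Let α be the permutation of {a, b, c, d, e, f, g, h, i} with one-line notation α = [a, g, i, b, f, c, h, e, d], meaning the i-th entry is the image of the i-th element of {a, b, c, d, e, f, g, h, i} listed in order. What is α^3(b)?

Tracing b → g → … returns to b after 8 steps, so b lies in an 8-cycle (b, g, h, e, f, c, i, d).
Advancing 3 steps from b: b → g → h → e.

e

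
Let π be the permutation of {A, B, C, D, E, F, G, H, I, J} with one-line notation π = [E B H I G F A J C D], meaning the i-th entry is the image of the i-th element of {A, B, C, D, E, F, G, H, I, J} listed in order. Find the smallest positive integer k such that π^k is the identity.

15

Decomposing into disjoint cycles gives cycle lengths 5, 3, 1, 1.
Since disjoint cycles commute, ord(π) = lcm(5, 3) = 15.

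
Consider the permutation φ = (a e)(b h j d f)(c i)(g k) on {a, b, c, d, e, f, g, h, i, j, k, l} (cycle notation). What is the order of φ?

The cycle type of φ is (5, 2, 2, 2, 1).
The order of φ is the least common multiple of its cycle lengths: lcm(5, 2, 2, 2) = 10.

10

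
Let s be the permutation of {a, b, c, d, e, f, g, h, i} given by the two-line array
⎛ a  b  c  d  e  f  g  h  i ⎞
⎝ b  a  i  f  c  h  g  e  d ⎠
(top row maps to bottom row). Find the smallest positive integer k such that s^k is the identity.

6

Writing s as disjoint cycles, the cycle lengths are 6, 2, 1.
The order of s is the least common multiple of its cycle lengths: lcm(6, 2) = 6.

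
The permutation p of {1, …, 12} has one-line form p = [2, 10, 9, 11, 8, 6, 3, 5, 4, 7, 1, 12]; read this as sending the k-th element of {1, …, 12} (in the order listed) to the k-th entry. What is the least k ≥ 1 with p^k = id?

Writing p as disjoint cycles, the cycle lengths are 8, 2, 1, 1.
The order is lcm(8, 2) = 8.

8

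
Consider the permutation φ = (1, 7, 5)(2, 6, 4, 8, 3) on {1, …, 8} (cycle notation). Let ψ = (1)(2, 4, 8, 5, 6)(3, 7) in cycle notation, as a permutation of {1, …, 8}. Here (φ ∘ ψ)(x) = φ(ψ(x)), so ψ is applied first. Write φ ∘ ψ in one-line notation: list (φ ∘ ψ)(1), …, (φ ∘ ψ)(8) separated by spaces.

Chase each element through ψ then φ: 1 → 1 → 7; 2 → 4 → 8; 3 → 7 → 5; 4 → 8 → 3; 5 → 6 → 4; 6 → 2 → 6; 7 → 3 → 2; 8 → 5 → 1.
Collecting the images, φ ∘ ψ = [7 8 5 3 4 6 2 1].

7 8 5 3 4 6 2 1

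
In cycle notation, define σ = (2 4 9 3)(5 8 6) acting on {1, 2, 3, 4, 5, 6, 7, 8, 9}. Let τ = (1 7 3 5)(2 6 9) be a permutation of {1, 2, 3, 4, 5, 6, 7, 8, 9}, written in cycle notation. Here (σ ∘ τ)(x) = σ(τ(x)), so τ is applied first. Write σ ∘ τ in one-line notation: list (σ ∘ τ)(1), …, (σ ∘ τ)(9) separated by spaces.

7 5 8 9 1 3 2 6 4

Chase each element through τ then σ: 1 → 7 → 7; 2 → 6 → 5; 3 → 5 → 8; 4 → 4 → 9; 5 → 1 → 1; 6 → 9 → 3; 7 → 3 → 2; 8 → 8 → 6; 9 → 2 → 4.
So σ ∘ τ in one-line form is 7 5 8 9 1 3 2 6 4.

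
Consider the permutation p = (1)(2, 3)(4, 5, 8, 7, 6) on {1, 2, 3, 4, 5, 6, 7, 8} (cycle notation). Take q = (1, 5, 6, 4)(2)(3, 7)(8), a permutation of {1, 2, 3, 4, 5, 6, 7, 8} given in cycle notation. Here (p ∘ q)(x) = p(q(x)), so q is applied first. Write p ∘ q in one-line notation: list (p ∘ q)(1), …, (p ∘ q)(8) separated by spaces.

8 3 6 1 4 5 2 7

(p ∘ q)(x) = p(q(x)). Computing each image: p(q(1)) = p(5) = 8, p(q(2)) = p(2) = 3, p(q(3)) = p(7) = 6, p(q(4)) = p(1) = 1, p(q(5)) = p(6) = 4, p(q(6)) = p(4) = 5, p(q(7)) = p(3) = 2, p(q(8)) = p(8) = 7.
Hence p ∘ q = [8 3 6 1 4 5 2 7].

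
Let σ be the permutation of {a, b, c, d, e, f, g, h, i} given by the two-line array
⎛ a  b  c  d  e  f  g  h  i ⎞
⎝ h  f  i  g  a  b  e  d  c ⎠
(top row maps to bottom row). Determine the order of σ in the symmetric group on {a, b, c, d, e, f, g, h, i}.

10

Decomposing into disjoint cycles gives cycle lengths 5, 2, 2.
The order of σ is the least common multiple of its cycle lengths: lcm(5, 2, 2) = 10.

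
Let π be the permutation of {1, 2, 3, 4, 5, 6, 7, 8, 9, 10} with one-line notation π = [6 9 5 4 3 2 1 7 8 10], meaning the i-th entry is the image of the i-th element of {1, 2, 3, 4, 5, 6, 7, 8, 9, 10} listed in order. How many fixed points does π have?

2

The fixed points (elements with π(x) = x) are {4, 10}, so there are 2.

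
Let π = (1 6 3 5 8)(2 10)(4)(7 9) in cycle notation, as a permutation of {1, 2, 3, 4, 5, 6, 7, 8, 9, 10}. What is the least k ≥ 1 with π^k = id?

10

The cycle type of π is (5, 2, 2, 1).
The order is lcm(5, 2, 2) = 10.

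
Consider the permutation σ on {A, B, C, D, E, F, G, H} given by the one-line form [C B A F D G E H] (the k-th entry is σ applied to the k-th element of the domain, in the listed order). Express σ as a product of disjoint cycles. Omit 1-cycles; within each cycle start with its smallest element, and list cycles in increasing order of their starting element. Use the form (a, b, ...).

(A, C)(D, F, G, E)

From A: A → C → A, closing the cycle (A, C).
Repeating from the next unused element and collecting all non-trivial cycles gives (A, C)(D, F, G, E).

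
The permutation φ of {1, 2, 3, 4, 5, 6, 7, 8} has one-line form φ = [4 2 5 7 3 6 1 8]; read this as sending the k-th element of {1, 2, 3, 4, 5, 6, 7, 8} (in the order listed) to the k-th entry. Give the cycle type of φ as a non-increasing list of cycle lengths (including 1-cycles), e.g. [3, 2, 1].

[3, 2, 1, 1, 1]

The disjoint cycles are (1 4 7)(2)(3 5)(6)(8), with lengths 3, 2, 1, 1, 1 in non-increasing order.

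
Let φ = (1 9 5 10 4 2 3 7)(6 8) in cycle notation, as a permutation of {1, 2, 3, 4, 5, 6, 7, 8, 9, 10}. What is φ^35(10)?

3

10 lies in the 8-cycle (1 9 5 10 4 2 3 7).
Since the cycle has length 8, φ^35 acts on it the same as φ^3 (35 mod 8 = 3).
Advancing 3 steps from 10: 10 → 4 → 2 → 3.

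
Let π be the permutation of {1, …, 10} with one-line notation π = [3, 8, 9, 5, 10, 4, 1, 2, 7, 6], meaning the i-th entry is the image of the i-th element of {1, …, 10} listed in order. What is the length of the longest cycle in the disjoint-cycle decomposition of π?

Decomposing into disjoint cycles gives (1, 3, 9, 7)(2, 8)(4, 5, 10, 6); the longest has length 4.

4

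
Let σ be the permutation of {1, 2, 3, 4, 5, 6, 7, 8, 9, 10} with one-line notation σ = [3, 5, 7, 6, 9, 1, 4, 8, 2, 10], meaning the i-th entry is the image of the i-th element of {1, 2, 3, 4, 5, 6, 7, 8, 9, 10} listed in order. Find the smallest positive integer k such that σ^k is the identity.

15

The disjoint-cycle form of σ has cycle lengths 5, 3, 1, 1.
The order is lcm(5, 3) = 15.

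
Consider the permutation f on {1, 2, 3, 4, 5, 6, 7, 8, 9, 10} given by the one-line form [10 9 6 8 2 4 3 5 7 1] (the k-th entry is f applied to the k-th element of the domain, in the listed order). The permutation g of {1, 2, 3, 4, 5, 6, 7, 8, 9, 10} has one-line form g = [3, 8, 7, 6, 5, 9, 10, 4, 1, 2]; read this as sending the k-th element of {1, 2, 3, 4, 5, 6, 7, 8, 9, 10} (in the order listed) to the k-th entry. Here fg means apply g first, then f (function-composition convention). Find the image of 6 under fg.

7

(fg)(6) = f(g(6)). g(6) = 9, then f(9) = 7. So (fg)(6) = 7.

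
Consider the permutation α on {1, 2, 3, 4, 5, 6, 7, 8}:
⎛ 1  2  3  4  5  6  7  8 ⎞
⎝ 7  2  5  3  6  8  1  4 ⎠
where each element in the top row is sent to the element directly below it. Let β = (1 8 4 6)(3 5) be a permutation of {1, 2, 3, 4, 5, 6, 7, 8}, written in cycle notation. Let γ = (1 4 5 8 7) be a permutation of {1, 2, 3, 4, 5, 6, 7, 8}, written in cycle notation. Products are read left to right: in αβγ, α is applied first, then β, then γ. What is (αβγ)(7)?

7

Apply the permutations in order: α(7) = 1, then β(1) = 8, then γ(8) = 7. So (αβγ)(7) = 7.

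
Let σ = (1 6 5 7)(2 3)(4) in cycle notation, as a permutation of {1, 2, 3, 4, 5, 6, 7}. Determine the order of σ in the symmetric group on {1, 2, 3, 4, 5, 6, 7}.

4

The disjoint cycles have lengths 4, 2, 1.
The order of σ is the least common multiple of its cycle lengths: lcm(4, 2) = 4.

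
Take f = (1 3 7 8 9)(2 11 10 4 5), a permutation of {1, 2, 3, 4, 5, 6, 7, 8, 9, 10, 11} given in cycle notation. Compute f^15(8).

8 lies in the 5-cycle (1 3 7 8 9).
On a 5-cycle, f^5 is the identity, so f^15 = f^0 there (15 ≡ 0 mod 5).
So f^15(8) = 8.

8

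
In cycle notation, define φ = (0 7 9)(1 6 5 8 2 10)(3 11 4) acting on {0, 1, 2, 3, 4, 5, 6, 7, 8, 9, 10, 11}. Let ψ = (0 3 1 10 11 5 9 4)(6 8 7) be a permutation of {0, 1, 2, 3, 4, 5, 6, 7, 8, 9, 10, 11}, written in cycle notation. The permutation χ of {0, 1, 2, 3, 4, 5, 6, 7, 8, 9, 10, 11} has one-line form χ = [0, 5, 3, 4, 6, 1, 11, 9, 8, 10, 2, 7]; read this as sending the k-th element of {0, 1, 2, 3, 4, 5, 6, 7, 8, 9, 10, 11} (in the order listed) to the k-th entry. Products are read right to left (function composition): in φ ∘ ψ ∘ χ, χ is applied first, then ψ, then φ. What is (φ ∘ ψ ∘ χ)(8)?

Chase 8: χ(8) = 8; ψ(8) = 7; φ(7) = 9. Hence (φ ∘ ψ ∘ χ)(8) = 9.

9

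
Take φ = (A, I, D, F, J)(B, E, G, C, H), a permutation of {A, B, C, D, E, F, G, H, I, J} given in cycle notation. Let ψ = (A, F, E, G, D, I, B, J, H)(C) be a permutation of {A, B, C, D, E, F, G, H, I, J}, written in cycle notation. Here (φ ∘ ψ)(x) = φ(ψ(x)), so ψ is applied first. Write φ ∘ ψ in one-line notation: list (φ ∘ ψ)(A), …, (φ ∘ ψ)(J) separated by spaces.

(φ ∘ ψ)(x) = φ(ψ(x)). Computing each image: φ(ψ(A)) = φ(F) = J, φ(ψ(B)) = φ(J) = A, φ(ψ(C)) = φ(C) = H, φ(ψ(D)) = φ(I) = D, φ(ψ(E)) = φ(G) = C, φ(ψ(F)) = φ(E) = G, φ(ψ(G)) = φ(D) = F, φ(ψ(H)) = φ(A) = I, φ(ψ(I)) = φ(B) = E, φ(ψ(J)) = φ(H) = B.
Hence φ ∘ ψ = [J A H D C G F I E B].

J A H D C G F I E B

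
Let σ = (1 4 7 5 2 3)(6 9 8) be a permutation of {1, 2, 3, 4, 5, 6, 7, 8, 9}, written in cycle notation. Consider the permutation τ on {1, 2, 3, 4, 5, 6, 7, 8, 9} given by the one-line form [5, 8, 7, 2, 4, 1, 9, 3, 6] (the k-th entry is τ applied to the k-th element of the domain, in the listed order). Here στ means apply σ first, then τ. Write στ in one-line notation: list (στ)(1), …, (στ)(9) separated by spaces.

For each element, apply σ then τ: 1 → 4 → 2; 2 → 3 → 7; 3 → 1 → 5; 4 → 7 → 9; 5 → 2 → 8; 6 → 9 → 6; 7 → 5 → 4; 8 → 6 → 1; 9 → 8 → 3.
So στ in one-line form is 2 7 5 9 8 6 4 1 3.

2 7 5 9 8 6 4 1 3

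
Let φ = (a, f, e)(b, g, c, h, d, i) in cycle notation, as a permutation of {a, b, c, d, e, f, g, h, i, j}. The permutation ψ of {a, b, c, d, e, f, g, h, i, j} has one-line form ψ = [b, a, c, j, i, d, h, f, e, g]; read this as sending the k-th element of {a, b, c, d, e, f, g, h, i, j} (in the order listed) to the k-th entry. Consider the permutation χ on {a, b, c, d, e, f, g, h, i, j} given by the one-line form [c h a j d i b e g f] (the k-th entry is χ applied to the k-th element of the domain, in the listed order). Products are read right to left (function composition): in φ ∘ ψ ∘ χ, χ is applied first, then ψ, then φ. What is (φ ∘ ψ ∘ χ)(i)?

Chase i: χ(i) = g; ψ(g) = h; φ(h) = d. Hence (φ ∘ ψ ∘ χ)(i) = d.

d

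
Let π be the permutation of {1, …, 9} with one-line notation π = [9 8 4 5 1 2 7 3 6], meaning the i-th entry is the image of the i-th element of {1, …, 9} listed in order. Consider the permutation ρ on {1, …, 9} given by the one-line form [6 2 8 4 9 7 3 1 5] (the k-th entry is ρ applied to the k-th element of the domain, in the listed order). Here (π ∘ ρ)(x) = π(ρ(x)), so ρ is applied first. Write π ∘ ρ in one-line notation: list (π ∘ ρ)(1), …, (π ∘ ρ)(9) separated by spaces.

2 8 3 5 6 7 4 9 1

(π ∘ ρ)(x) = π(ρ(x)). Computing each image: π(ρ(1)) = π(6) = 2, π(ρ(2)) = π(2) = 8, π(ρ(3)) = π(8) = 3, π(ρ(4)) = π(4) = 5, π(ρ(5)) = π(9) = 6, π(ρ(6)) = π(7) = 7, π(ρ(7)) = π(3) = 4, π(ρ(8)) = π(1) = 9, π(ρ(9)) = π(5) = 1.
Hence π ∘ ρ = [2 8 3 5 6 7 4 9 1].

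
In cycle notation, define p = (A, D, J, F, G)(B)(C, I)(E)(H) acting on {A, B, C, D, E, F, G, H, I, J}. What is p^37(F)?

A

F lies in the 5-cycle (A, D, J, F, G).
Since the cycle has length 5, p^37 acts on it the same as p^2 (37 mod 5 = 2).
Stepping 2 places around the cycle: F → G → A.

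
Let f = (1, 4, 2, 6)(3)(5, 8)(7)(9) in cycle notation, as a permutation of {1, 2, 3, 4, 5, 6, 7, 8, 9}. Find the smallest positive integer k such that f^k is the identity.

4

The disjoint cycles have lengths 4, 2, 1, 1, 1.
The order of f is the least common multiple of its cycle lengths: lcm(4, 2) = 4.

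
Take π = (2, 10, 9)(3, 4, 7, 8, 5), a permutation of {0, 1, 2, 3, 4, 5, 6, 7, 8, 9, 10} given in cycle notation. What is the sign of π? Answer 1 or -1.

1

The cycle lengths are 5, 3, 1, 1, 1.
A cycle is odd iff its length is even; π has 0 even-length cycles, so sgn(π) = (−1)^0 and π is even.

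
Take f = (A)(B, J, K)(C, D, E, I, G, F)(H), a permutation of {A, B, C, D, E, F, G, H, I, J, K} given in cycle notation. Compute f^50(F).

F lies in the 6-cycle (C, D, E, I, G, F).
On a 6-cycle, f^6 is the identity, so f^50 = f^2 there (50 ≡ 2 mod 6).
Advancing 2 steps from F: F → C → D.

D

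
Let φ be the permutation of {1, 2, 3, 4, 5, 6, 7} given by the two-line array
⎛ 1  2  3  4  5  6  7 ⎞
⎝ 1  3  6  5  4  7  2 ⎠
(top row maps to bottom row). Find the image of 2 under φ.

The entry below 2 in the array is 3, so φ(2) = 3.

3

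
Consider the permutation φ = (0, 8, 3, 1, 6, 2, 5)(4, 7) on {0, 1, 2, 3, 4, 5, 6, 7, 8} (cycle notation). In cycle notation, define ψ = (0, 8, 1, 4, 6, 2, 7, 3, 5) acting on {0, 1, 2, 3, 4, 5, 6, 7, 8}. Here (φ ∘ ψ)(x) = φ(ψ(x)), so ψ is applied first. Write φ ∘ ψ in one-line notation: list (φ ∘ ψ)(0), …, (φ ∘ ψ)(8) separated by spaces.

3 7 4 0 2 8 5 1 6

(φ ∘ ψ)(x) = φ(ψ(x)). Computing each image: φ(ψ(0)) = φ(8) = 3, φ(ψ(1)) = φ(4) = 7, φ(ψ(2)) = φ(7) = 4, φ(ψ(3)) = φ(5) = 0, φ(ψ(4)) = φ(6) = 2, φ(ψ(5)) = φ(0) = 8, φ(ψ(6)) = φ(2) = 5, φ(ψ(7)) = φ(3) = 1, φ(ψ(8)) = φ(1) = 6.
Hence φ ∘ ψ = [3 7 4 0 2 8 5 1 6].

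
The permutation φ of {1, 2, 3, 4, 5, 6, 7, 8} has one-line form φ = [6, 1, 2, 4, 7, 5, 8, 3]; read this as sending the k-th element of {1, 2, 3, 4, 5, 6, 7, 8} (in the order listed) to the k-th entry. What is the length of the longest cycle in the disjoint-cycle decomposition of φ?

Decomposing into disjoint cycles gives (1 6 5 7 8 3 2); the longest has length 7.

7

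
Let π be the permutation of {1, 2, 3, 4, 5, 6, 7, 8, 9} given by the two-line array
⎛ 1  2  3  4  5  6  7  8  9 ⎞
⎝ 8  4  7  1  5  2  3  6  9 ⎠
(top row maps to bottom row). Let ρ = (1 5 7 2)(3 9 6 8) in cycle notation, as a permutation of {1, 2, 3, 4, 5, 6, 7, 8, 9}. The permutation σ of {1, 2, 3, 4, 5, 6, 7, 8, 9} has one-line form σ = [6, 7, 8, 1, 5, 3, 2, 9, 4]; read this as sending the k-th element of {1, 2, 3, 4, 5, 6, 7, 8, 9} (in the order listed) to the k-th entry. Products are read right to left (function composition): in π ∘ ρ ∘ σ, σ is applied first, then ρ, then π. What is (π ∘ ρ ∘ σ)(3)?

Chase 3: σ(3) = 8; ρ(8) = 3; π(3) = 7. Hence (π ∘ ρ ∘ σ)(3) = 7.

7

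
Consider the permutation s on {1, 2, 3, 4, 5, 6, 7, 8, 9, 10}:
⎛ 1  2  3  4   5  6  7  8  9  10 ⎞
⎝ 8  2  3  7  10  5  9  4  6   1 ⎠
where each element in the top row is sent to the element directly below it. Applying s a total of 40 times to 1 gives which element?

Tracing 1 → 8 → … returns to 1 after 8 steps, so 1 lies in an 8-cycle (1, 8, 4, 7, 9, 6, 5, 10).
Powers repeat with period 8 on this cycle, and 40 mod 8 = 0, so s^40(1) = s^0(1).
So s^40(1) = 1.

1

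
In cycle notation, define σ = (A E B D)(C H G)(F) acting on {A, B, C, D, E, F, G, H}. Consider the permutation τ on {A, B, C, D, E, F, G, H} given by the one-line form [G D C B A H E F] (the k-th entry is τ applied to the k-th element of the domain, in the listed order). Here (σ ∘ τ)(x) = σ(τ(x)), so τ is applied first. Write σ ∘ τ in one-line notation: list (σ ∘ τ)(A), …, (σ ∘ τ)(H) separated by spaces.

C A H D E G B F

Chase each element through τ then σ: A → G → C; B → D → A; C → C → H; D → B → D; E → A → E; F → H → G; G → E → B; H → F → F.
Collecting the images, σ ∘ τ = [C A H D E G B F].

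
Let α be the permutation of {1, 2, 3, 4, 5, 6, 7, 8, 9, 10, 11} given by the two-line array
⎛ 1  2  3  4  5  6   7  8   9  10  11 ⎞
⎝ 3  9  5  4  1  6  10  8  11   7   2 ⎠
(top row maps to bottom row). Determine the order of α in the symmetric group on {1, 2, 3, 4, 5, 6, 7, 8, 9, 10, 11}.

Writing α as disjoint cycles, the cycle lengths are 3, 3, 2, 1, 1, 1.
The order is lcm(3, 3, 2) = 6.

6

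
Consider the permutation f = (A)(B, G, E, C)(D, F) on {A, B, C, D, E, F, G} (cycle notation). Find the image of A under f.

The 1-cycle (A) fixes A, so f(A) = A.

A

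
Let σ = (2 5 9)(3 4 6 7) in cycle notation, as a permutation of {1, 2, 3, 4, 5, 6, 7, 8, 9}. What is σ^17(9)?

9 lies in the 3-cycle (2 5 9).
Since the cycle has length 3, σ^17 acts on it the same as σ^2 (17 mod 3 = 2).
Stepping 2 places around the cycle: 9 → 2 → 5.

5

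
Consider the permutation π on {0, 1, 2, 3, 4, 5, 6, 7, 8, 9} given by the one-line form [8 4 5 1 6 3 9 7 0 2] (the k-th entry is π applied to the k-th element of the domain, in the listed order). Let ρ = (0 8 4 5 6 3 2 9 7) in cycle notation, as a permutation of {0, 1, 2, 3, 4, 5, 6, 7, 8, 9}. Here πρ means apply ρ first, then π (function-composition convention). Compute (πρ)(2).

(πρ)(2) = π(ρ(2)). ρ(2) = 9, then π(9) = 2. So (πρ)(2) = 2.

2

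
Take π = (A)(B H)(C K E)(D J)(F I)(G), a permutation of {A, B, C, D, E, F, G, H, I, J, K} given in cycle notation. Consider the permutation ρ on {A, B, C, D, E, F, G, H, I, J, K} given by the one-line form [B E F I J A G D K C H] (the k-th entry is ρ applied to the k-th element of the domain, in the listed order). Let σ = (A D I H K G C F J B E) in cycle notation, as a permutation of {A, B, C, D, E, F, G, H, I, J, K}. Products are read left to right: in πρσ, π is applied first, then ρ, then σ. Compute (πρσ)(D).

F

(πρσ)(D) = σ(ρ(π(D))). π(D) = J, then ρ(J) = C, then σ(C) = F, so the result is F.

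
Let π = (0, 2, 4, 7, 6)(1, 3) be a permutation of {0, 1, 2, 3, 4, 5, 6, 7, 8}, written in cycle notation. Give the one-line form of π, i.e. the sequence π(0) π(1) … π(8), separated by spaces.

2 3 4 1 7 5 0 6 8

Image by image: 0→2, 1→3, 2→4, 3→1, 4→7, 5→5, 6→0, 7→6, 8→8.
So the one-line form is 2 3 4 1 7 5 0 6 8.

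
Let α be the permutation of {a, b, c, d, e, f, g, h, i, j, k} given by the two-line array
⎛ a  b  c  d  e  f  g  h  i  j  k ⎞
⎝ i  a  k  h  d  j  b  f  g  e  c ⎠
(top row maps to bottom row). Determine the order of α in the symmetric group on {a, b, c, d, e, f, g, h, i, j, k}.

20

The disjoint-cycle form of α has cycle lengths 5, 4, 2.
The order is lcm(5, 4, 2) = 20.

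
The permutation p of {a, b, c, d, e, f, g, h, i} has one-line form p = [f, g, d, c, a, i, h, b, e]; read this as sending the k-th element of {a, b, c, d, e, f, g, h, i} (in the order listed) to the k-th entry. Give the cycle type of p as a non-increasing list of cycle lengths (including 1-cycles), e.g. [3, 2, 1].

[4, 3, 2]

The disjoint cycles are (a, f, i, e)(b, g, h)(c, d), with lengths 4, 3, 2 in non-increasing order.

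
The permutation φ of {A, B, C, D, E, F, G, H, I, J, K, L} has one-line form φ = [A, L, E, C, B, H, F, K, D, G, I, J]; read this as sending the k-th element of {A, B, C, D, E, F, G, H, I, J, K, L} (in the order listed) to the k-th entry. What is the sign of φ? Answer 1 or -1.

In disjoint-cycle form the cycle lengths are 11, 1.
A cycle is odd iff its length is even; φ has 0 even-length cycles, so sgn(φ) = (−1)^0 and φ is even.

1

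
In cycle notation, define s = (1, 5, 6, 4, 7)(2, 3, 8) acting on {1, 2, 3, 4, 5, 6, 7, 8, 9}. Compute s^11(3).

3 lies in the 3-cycle (2, 3, 8).
Powers repeat with period 3 on this cycle, and 11 mod 3 = 2, so s^11(3) = s^2(3).
Advancing 2 steps from 3: 3 → 8 → 2.

2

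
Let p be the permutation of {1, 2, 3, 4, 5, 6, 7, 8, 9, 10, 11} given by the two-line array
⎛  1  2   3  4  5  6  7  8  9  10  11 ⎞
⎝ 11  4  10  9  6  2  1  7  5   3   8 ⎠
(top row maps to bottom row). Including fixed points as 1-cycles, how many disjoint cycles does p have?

The cycle decomposition is (1 11 8 7)(2 4 9 5 6)(3 10), which has 3 cycles (counting 1-cycles).

3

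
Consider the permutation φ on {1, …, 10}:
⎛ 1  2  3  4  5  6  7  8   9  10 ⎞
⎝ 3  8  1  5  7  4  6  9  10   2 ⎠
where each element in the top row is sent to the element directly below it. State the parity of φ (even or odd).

odd

In disjoint-cycle form the cycle lengths are 4, 4, 2.
A cycle is odd iff its length is even; φ has 3 even-length cycles, so sgn(φ) = (−1)^3 and φ is odd.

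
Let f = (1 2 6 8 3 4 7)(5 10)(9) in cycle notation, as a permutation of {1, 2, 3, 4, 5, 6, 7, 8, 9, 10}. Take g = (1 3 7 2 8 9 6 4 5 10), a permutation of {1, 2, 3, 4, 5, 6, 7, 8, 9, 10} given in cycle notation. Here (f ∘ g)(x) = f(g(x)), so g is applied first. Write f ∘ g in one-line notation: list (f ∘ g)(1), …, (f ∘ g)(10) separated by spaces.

4 3 1 10 5 7 6 9 8 2

(f ∘ g)(x) = f(g(x)). Computing each image: f(g(1)) = f(3) = 4, f(g(2)) = f(8) = 3, f(g(3)) = f(7) = 1, f(g(4)) = f(5) = 10, f(g(5)) = f(10) = 5, f(g(6)) = f(4) = 7, f(g(7)) = f(2) = 6, f(g(8)) = f(9) = 9, f(g(9)) = f(6) = 8, f(g(10)) = f(1) = 2.
Hence f ∘ g = [4 3 1 10 5 7 6 9 8 2].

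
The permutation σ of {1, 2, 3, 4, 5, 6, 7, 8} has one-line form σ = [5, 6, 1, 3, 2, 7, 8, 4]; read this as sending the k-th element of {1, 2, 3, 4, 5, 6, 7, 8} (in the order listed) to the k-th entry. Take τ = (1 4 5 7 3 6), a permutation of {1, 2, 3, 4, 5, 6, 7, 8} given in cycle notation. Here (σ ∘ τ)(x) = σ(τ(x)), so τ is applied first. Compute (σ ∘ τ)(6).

τ(6) = 1, then σ(1) = 5; composing gives (σ ∘ τ)(6) = 5.

5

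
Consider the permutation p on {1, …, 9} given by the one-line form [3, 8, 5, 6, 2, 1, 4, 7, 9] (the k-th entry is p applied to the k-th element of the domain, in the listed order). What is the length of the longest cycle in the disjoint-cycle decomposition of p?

Decomposing into disjoint cycles gives (1 3 5 2 8 7 4 6); the longest has length 8.

8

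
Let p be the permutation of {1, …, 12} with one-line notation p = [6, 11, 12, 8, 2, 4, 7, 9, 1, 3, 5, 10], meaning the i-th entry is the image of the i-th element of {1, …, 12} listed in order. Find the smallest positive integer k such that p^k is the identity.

15

Decomposing into disjoint cycles gives cycle lengths 5, 3, 3, 1.
The order is lcm(5, 3, 3) = 15.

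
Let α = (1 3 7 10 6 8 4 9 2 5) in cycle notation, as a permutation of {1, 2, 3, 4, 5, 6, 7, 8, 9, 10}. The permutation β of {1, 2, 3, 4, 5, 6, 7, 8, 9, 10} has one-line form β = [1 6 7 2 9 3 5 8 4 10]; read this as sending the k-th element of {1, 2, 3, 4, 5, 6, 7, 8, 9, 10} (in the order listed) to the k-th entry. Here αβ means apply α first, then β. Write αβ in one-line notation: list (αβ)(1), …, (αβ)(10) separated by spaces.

7 9 5 4 1 8 10 2 6 3

For each element, apply α then β: 1 → 3 → 7; 2 → 5 → 9; 3 → 7 → 5; 4 → 9 → 4; 5 → 1 → 1; 6 → 8 → 8; 7 → 10 → 10; 8 → 4 → 2; 9 → 2 → 6; 10 → 6 → 3.
So αβ in one-line form is 7 9 5 4 1 8 10 2 6 3.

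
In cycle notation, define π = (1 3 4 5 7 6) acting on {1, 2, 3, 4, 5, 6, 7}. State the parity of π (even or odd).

The cycle lengths are 6, 1.
A cycle of length ℓ contributes ℓ−1 transpositions, so π is a product of 5 transpositions — odd.

odd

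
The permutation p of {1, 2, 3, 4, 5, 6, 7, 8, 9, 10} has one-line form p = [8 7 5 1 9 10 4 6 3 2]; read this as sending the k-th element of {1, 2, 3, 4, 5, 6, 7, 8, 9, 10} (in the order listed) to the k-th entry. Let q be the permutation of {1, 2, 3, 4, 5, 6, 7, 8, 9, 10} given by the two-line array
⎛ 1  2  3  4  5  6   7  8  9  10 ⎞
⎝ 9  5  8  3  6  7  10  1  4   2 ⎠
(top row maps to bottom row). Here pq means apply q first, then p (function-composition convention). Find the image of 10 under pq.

q(10) = 2, then p(2) = 7; composing gives (pq)(10) = 7.

7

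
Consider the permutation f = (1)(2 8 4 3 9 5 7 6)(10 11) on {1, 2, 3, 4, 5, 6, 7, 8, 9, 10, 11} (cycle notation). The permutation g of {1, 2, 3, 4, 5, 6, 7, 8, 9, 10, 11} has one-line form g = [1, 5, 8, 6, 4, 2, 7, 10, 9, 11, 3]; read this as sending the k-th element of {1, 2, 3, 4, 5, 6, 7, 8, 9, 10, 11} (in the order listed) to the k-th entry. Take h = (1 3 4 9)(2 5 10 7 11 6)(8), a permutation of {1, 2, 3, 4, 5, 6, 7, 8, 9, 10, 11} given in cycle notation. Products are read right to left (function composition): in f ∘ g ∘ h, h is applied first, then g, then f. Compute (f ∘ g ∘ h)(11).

8

(f ∘ g ∘ h)(11) = f(g(h(11))). h(11) = 6, then g(6) = 2, then f(2) = 8, so the result is 8.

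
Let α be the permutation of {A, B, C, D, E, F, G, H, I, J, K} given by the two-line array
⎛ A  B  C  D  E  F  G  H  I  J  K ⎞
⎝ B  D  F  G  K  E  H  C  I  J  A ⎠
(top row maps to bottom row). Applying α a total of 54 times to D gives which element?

Tracing D → G → … returns to D after 9 steps, so D lies in a 9-cycle (A, B, D, G, H, C, F, E, K).
Powers repeat with period 9 on this cycle, and 54 mod 9 = 0, so α^54(D) = α^0(D).
So α^54(D) = D.

D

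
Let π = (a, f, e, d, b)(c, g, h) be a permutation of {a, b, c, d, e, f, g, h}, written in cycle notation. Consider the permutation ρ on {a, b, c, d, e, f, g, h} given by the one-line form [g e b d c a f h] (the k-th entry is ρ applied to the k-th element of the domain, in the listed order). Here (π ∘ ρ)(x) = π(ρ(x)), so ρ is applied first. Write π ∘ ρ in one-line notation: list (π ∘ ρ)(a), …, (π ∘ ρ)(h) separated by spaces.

h d a b g f e c

Chase each element through ρ then π: a → g → h; b → e → d; c → b → a; d → d → b; e → c → g; f → a → f; g → f → e; h → h → c.
Collecting the images, π ∘ ρ = [h d a b g f e c].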